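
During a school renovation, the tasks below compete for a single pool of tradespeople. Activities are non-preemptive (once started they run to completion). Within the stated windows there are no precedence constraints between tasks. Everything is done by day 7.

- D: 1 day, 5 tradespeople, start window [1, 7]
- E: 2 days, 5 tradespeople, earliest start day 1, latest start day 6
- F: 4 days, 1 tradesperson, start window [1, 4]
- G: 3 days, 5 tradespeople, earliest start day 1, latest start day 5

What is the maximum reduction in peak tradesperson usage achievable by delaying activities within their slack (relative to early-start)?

10

Early-start peak: d1:16  d2:11  d3:6  d4:1  d5:0  d6:0  d7:0 ⇒ 16.
Leveled (D@1, E@2, F@1, G@4): d1:6  d2:6  d3:6  d4:6  d5:5  d6:5  d7:0 ⇒ 6.
Reduction 16 − 6 = 10.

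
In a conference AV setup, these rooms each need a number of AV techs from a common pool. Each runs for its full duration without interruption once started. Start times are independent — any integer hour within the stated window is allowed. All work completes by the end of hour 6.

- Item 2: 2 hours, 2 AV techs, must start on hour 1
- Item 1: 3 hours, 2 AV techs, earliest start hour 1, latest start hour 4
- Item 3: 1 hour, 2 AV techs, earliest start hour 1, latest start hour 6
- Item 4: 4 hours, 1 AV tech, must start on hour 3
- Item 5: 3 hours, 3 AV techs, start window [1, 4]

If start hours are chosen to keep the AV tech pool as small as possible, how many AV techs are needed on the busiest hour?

5

Early-start (Item 2@1, Item 1@1, Item 3@1, Item 4@3, Item 5@1) gives peak 9: h1:9  h2:7  h3:6  h4:1  h5:1  h6:1.
Shift Item 3→3, Item 5→4.
Schedule Item 2@1, Item 1@1, Item 3@3, Item 4@3, Item 5@4: h1:4  h2:4  h3:5  h4:4  h5:4  h6:4 — peak 5.
Total AV tech-hours = 25 over 6 hours ⇒ peak ≥ ⌈25/6⌉ = 5, so 5 is optimal.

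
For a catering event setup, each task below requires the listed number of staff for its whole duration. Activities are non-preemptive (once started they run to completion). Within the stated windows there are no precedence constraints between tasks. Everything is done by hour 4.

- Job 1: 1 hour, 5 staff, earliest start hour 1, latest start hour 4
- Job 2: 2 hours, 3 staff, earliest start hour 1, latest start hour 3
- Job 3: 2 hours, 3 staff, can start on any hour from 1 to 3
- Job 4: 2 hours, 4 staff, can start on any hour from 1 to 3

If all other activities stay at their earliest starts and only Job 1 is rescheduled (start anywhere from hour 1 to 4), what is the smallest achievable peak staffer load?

10

Job 1@1: h1:15  h2:10  h3:0  h4:0 → peak 15
Job 1@2: h1:10  h2:15  h3:0  h4:0 → peak 15
Job 1@3: h1:10  h2:10  h3:5  h4:0 → peak 10
Job 1@4: h1:10  h2:10  h3:0  h4:5 → peak 10
Best is Job 1@3, peak 10.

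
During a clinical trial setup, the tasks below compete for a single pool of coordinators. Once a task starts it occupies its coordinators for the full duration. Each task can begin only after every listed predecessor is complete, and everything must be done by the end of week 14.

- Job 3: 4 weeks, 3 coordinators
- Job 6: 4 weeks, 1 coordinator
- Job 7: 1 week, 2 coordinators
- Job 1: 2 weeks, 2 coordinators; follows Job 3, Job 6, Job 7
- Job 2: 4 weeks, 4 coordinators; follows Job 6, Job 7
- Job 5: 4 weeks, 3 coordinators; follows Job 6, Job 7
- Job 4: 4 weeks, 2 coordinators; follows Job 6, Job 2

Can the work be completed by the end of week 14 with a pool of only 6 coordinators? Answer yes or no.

Schedule Job 3@1, Job 6@1, Job 7@1, Job 1@5, Job 2@5, Job 5@9, Job 4@9: w1:6  w2:4  w3:4  w4:4  w5:6  w6:6  w7:4  w8:4  w9:5  w10:5  w11:5  w12:5  w13:0  w14:0 — peak 6 ≤ 6.

yes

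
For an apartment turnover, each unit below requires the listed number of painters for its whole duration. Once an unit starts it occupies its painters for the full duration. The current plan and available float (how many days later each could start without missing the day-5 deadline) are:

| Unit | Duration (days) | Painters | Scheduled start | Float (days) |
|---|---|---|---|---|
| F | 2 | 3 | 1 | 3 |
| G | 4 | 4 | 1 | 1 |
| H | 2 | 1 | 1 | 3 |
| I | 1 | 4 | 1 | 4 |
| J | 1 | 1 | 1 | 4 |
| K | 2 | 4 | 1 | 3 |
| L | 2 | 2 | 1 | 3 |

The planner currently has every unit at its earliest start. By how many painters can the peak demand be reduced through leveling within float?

10

Early-start peak: d1:19  d2:14  d3:4  d4:4  d5:0 ⇒ 19.
Leveled (F@1, G@1, H@3, I@3, J@5, K@4, L@1): d1:9  d2:9  d3:9  d4:9  d5:5 ⇒ 9.
Reduction 19 − 9 = 10.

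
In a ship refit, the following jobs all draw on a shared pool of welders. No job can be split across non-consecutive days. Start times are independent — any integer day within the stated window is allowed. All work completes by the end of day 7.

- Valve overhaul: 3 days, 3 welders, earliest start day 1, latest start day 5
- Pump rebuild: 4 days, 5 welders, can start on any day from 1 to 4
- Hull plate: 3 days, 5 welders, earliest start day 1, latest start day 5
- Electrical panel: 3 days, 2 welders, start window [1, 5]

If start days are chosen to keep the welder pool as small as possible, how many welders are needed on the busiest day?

Early-start (Valve overhaul@1, Pump rebuild@1, Hull plate@1, Electrical panel@1) gives peak 15: d1:15  d2:15  d3:15  d4:5  d5:0  d6:0  d7:0.
Shift Hull plate→5, Electrical panel→4.
Schedule Valve overhaul@1, Pump rebuild@1, Hull plate@5, Electrical panel@4: d1:8  d2:8  d3:8  d4:7  d5:7  d6:7  d7:5 — peak 8.
Total welder-days = 50 over 7 days ⇒ peak ≥ ⌈50/7⌉ = 8, so 8 is optimal.

8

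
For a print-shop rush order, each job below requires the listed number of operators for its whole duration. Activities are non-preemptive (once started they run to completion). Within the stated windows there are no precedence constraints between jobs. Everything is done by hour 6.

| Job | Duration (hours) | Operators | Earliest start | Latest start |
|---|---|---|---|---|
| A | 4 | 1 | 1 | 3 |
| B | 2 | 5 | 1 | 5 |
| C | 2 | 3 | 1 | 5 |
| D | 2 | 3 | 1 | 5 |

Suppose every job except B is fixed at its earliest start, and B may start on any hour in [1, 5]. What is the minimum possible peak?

7

B@1: h1:12  h2:12  h3:1  h4:1  h5:0  h6:0 → peak 12
B@2: h1:7  h2:12  h3:6  h4:1  h5:0  h6:0 → peak 12
B@3: h1:7  h2:7  h3:6  h4:6  h5:0  h6:0 → peak 7
B@4: h1:7  h2:7  h3:1  h4:6  h5:5  h6:0 → peak 7
B@5: h1:7  h2:7  h3:1  h4:1  h5:5  h6:5 → peak 7
Best is B@3, peak 7.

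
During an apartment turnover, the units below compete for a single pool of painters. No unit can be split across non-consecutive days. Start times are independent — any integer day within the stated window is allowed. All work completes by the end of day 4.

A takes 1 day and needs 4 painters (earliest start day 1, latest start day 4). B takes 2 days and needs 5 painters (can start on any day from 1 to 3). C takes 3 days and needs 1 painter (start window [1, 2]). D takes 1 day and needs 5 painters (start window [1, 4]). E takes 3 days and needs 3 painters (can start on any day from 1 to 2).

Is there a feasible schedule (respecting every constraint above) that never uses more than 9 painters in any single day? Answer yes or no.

Schedule A@1, B@1, C@2, D@3, E@2: d1:9  d2:9  d3:9  d4:4 — peak 9 ≤ 9.

yes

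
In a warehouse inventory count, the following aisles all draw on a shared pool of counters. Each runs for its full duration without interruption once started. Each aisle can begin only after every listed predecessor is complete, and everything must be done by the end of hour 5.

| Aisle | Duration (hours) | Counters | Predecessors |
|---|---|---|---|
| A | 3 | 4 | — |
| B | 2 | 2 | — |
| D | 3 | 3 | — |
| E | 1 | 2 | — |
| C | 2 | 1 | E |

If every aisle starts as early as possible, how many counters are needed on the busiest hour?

Early-start schedule: A@1, B@1, D@1, E@1, C@2.
Load per hour: hour 1: 11, hour 2: 10, hour 3: 8, hour 4: 0, hour 5: 0.
Peak is 11.

11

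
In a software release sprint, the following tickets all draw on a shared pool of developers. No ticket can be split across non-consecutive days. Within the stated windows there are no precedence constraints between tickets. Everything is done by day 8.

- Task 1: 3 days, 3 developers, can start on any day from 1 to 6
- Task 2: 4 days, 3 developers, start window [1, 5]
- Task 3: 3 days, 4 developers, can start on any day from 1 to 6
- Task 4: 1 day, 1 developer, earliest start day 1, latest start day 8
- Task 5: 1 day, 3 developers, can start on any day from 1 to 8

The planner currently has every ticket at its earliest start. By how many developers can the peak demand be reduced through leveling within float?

8

Early-start peak: d1:14  d2:10  d3:10  d4:3  d5:0  d6:0  d7:0  d8:0 ⇒ 14.
Leveled (Task 1@1, Task 2@1, Task 3@5, Task 4@4, Task 5@8): d1:6  d2:6  d3:6  d4:4  d5:4  d6:4  d7:4  d8:3 ⇒ 6.
Reduction 14 − 6 = 8.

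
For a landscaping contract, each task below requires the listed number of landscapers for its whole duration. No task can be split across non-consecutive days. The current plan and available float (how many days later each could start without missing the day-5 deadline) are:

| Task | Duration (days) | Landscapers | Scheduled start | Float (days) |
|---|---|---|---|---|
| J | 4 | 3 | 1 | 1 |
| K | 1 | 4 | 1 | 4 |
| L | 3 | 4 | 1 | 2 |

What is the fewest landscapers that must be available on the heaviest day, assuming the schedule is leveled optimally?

Early-start (J@1, K@1, L@1) gives peak 11: d1:11  d2:7  d3:7  d4:3  d5:0.
Shift L→2.
Schedule J@1, K@1, L@2: d1:7  d2:7  d3:7  d4:7  d5:0 — peak 7.

7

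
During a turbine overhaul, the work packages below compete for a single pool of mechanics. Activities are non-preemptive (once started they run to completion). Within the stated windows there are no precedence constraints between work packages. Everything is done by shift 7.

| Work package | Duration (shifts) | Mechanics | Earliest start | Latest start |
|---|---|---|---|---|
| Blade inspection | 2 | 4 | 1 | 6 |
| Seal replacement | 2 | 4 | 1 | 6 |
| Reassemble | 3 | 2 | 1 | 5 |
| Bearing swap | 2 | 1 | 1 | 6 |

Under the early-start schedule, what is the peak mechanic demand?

11

Early-start schedule: Blade inspection@1, Seal replacement@1, Reassemble@1, Bearing swap@1.
Load per shift: shift 1: 11, shift 2: 11, shift 3: 2, shift 4: 0, shift 5: 0, shift 6: 0, shift 7: 0.
Peak is 11.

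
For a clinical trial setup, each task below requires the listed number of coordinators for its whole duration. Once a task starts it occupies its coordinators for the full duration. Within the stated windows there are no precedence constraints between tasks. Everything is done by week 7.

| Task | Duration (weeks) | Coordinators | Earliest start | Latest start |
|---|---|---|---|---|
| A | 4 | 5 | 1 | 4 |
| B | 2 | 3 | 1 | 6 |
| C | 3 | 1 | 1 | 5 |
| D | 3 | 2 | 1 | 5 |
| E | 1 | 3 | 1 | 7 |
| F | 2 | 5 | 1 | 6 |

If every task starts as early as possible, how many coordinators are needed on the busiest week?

19

Early-start schedule: A@1, B@1, C@1, D@1, E@1, F@1.
Load per week: week 1: 19, week 2: 16, week 3: 8, week 4: 5, week 5: 0, week 6: 0, week 7: 0.
Peak is 19.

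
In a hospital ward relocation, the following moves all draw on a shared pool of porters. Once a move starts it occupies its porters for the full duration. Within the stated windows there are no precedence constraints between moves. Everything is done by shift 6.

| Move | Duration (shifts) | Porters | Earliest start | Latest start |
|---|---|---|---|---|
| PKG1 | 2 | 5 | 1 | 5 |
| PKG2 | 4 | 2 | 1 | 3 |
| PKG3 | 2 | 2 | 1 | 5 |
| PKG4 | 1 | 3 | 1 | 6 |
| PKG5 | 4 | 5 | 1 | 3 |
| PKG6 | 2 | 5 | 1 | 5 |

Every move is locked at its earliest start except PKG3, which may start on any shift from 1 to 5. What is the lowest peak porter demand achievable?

20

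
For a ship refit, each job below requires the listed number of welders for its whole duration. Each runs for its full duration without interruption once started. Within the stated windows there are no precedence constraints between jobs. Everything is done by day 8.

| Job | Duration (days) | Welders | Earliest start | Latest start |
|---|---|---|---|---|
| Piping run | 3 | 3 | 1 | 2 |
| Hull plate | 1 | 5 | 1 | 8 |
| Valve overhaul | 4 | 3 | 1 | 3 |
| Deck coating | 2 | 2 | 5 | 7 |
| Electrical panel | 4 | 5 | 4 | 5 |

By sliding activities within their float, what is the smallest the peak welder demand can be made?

8

Early-start (Piping run@1, Hull plate@1, Valve overhaul@1, Deck coating@5, Electrical panel@4) gives peak 11: d1:11  d2:6  d3:6  d4:8  d5:7  d6:7  d7:5  d8:0.
Shift Valve overhaul→2, Deck coating→6.
Schedule Piping run@1, Hull plate@1, Valve overhaul@2, Deck coating@6, Electrical panel@4: d1:8  d2:6  d3:6  d4:8  d5:8  d6:7  d7:7  d8:0 — peak 8.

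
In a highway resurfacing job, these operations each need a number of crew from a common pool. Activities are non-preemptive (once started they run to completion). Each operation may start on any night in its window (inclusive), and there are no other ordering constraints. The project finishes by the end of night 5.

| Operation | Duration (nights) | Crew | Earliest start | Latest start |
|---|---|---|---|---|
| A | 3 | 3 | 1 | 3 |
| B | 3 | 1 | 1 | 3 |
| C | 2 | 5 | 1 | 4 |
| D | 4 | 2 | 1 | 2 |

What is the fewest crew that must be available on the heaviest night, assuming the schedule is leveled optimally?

7

Early-start (A@1, B@1, C@1, D@1) gives peak 11: n1:11  n2:11  n3:6  n4:2  n5:0.
Shift C→4.
Schedule A@1, B@1, C@4, D@1: n1:6  n2:6  n3:6  n4:7  n5:5 — peak 7.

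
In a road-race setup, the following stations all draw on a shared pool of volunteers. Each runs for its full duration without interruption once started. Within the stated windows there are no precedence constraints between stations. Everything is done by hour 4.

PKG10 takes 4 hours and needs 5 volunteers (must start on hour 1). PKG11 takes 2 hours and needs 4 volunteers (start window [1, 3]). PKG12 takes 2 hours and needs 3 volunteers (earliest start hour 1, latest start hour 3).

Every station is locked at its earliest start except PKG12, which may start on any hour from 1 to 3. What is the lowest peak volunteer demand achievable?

9

PKG12@1: h1:12  h2:12  h3:5  h4:5 → peak 12
PKG12@2: h1:9  h2:12  h3:8  h4:5 → peak 12
PKG12@3: h1:9  h2:9  h3:8  h4:8 → peak 9
Best is PKG12@3, peak 9.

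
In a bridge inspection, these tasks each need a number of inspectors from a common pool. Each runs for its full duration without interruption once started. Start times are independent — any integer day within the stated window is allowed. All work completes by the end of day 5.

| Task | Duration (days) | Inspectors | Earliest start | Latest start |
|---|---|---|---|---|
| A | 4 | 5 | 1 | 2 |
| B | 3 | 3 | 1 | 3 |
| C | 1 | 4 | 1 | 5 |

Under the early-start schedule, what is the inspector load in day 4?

At early start, day 4 has: A.
Demand: 5 = 5.

5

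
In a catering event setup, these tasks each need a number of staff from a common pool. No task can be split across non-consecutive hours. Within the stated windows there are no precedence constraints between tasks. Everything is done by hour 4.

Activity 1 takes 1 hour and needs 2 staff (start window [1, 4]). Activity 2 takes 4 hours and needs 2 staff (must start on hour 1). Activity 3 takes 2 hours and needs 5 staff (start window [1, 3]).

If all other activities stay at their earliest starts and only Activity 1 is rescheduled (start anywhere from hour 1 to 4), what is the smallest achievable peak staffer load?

Activity 1@1: h1:9  h2:7  h3:2  h4:2 → peak 9
Activity 1@2: h1:7  h2:9  h3:2  h4:2 → peak 9
Activity 1@3: h1:7  h2:7  h3:4  h4:2 → peak 7
Activity 1@4: h1:7  h2:7  h3:2  h4:4 → peak 7
Best is Activity 1@3, peak 7.

7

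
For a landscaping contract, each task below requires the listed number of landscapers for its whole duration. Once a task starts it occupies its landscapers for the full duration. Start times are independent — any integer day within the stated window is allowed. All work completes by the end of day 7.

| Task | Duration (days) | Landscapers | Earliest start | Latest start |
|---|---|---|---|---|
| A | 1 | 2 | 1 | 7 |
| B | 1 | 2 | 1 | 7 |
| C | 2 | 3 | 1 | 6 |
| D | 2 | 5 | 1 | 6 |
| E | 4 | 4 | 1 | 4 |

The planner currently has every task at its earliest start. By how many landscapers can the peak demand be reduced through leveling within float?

9

Early-start peak: d1:16  d2:12  d3:4  d4:4  d5:0  d6:0  d7:0 ⇒ 16.
Leveled (A@1, B@1, C@1, D@6, E@2): d1:7  d2:7  d3:4  d4:4  d5:4  d6:5  d7:5 ⇒ 7.
Reduction 16 − 7 = 9.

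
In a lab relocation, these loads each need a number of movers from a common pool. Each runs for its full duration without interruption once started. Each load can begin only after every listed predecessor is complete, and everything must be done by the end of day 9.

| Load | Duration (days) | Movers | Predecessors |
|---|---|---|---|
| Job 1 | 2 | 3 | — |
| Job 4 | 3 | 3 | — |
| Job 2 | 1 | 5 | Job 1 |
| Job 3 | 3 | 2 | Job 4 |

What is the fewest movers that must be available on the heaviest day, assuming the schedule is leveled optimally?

Early-start (Job 1@1, Job 4@1, Job 2@3, Job 3@4) gives peak 8: d1:6  d2:6  d3:8  d4:2  d5:2  d6:2  d7:0  d8:0  d9:0.
Shift Job 4→3, Job 2→6, Job 3→7.
Schedule Job 1@1, Job 4@3, Job 2@6, Job 3@7: d1:3  d2:3  d3:3  d4:3  d5:3  d6:5  d7:2  d8:2  d9:2 — peak 5.

5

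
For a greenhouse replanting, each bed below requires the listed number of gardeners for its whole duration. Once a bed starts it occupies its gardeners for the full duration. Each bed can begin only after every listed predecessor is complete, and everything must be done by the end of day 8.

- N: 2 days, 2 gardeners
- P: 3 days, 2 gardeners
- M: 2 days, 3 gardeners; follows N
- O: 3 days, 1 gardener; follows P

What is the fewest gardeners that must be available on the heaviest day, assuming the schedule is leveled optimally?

3

Early-start (N@1, P@1, M@3, O@4) gives peak 5: d1:4  d2:4  d3:5  d4:4  d5:1  d6:1  d7:0  d8:0.
Shift N→4, M→7.
Schedule N@4, P@1, M@7, O@4: d1:2  d2:2  d3:2  d4:3  d5:3  d6:1  d7:3  d8:3 — peak 3.
Total gardener-days = 19 over 8 days ⇒ peak ≥ ⌈19/8⌉ = 3, so 3 is optimal.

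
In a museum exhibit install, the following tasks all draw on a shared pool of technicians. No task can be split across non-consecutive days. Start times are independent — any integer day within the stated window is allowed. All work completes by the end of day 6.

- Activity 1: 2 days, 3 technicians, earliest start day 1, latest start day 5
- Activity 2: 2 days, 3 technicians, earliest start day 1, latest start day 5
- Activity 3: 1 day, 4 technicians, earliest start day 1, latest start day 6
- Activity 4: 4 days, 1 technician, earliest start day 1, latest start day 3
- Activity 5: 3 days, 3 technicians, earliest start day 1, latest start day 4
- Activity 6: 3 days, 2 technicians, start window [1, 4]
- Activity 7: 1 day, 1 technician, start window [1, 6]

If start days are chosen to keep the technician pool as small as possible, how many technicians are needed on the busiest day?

Early-start (Activity 1@1, Activity 2@1, Activity 3@1, Activity 4@1, Activity 5@1, Activity 6@1, Activity 7@1) gives peak 17: d1:17  d2:12  d3:6  d4:1  d5:0  d6:0.
Shift Activity 3→3, Activity 4→3, Activity 5→4, Activity 6→4, Activity 7→3.
Schedule Activity 1@1, Activity 2@1, Activity 3@3, Activity 4@3, Activity 5@4, Activity 6@4, Activity 7@3: d1:6  d2:6  d3:6  d4:6  d5:6  d6:6 — peak 6.
Total technician-days = 36 over 6 days ⇒ peak ≥ ⌈36/6⌉ = 6, so 6 is optimal.

6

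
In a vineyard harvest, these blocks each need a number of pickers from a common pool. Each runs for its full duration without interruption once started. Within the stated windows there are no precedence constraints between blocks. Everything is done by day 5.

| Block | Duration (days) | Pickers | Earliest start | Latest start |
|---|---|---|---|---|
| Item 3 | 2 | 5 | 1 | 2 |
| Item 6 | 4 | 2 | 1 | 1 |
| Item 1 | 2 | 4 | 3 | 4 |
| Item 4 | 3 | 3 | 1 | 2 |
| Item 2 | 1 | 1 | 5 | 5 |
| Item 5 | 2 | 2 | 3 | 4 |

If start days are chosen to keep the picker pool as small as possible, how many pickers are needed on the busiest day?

Early-start (Item 3@1, Item 6@1, Item 1@3, Item 4@1, Item 2@5, Item 5@3) gives peak 11: d1:10  d2:10  d3:11  d4:8  d5:1.
Shift Item 5→4.
Schedule Item 3@1, Item 6@1, Item 1@3, Item 4@1, Item 2@5, Item 5@4: d1:10  d2:10  d3:9  d4:8  d5:3 — peak 10.
No arrangement of the 16 feasible schedules does better.

10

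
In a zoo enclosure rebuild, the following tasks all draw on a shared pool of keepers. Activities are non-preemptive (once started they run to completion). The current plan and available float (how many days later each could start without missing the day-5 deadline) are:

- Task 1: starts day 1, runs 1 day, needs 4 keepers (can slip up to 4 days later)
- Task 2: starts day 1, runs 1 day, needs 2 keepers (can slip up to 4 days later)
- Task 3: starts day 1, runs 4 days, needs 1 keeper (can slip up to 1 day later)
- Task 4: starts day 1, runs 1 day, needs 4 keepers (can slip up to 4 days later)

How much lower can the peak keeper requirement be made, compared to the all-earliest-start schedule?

6

Early-start peak: d1:11  d2:1  d3:1  d4:1  d5:0 ⇒ 11.
Leveled (Task 1@1, Task 2@2, Task 3@1, Task 4@3): d1:5  d2:3  d3:5  d4:1  d5:0 ⇒ 5.
Reduction 11 − 5 = 6.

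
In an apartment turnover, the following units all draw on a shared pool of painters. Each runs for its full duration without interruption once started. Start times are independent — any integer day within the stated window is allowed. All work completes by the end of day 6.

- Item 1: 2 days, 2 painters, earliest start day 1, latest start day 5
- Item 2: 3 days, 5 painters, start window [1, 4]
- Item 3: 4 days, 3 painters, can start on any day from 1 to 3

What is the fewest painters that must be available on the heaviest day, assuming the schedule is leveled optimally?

Early-start (Item 1@1, Item 2@1, Item 3@1) gives peak 10: d1:10  d2:10  d3:8  d4:3  d5:0  d6:0.
Shift Item 3→3.
Schedule Item 1@1, Item 2@1, Item 3@3: d1:7  d2:7  d3:8  d4:3  d5:3  d6:3 — peak 8.

8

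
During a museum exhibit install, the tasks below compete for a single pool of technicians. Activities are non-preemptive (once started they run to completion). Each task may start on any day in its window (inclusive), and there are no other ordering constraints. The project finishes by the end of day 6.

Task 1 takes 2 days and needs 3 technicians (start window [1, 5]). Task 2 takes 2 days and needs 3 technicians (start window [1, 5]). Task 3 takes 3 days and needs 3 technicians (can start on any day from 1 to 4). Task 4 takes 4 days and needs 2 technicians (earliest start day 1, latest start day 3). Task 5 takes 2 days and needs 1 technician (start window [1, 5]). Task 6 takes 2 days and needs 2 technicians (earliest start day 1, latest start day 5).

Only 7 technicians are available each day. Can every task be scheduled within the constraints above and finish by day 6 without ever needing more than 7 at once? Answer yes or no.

yes

Schedule Task 1@1, Task 2@1, Task 3@3, Task 4@3, Task 5@1, Task 6@3: d1:7  d2:7  d3:7  d4:7  d5:5  d6:2 — peak 7 ≤ 7.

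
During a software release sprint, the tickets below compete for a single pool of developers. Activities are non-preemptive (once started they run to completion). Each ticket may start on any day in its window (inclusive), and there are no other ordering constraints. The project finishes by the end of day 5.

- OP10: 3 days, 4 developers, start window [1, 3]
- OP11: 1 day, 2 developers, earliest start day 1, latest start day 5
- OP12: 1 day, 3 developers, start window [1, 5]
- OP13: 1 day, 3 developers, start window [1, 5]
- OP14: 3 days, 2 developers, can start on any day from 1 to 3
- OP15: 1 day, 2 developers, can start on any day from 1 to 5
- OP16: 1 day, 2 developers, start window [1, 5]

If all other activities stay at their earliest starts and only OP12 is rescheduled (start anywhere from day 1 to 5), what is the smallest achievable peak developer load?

15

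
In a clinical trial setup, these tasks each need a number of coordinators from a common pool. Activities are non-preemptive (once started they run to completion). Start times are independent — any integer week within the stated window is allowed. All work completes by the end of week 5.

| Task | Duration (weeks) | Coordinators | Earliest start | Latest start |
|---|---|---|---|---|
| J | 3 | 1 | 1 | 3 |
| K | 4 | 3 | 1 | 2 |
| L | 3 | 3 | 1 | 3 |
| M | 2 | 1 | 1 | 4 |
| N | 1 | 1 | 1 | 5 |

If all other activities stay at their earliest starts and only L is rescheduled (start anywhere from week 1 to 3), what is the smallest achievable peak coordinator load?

L@1: w1:9  w2:8  w3:7  w4:3  w5:0 → peak 9
L@2: w1:6  w2:8  w3:7  w4:6  w5:0 → peak 8
L@3: w1:6  w2:5  w3:7  w4:6  w5:3 → peak 7
Best is L@3, peak 7.

7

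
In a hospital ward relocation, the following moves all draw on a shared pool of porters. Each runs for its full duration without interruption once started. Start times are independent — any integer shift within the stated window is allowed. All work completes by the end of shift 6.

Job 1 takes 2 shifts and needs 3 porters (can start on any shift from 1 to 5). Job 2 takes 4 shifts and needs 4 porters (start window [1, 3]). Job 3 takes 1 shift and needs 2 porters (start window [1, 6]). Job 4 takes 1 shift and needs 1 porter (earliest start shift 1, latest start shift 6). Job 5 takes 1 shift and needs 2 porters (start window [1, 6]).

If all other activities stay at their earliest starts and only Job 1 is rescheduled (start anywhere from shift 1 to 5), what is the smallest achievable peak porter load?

Job 1@1: s1:12  s2:7  s3:4  s4:4  s5:0  s6:0 → peak 12
Job 1@2: s1:9  s2:7  s3:7  s4:4  s5:0  s6:0 → peak 9
Job 1@3: s1:9  s2:4  s3:7  s4:7  s5:0  s6:0 → peak 9
Job 1@4: s1:9  s2:4  s3:4  s4:7  s5:3  s6:0 → peak 9
Job 1@5: s1:9  s2:4  s3:4  s4:4  s5:3  s6:3 → peak 9
Best is Job 1@2, peak 9.

9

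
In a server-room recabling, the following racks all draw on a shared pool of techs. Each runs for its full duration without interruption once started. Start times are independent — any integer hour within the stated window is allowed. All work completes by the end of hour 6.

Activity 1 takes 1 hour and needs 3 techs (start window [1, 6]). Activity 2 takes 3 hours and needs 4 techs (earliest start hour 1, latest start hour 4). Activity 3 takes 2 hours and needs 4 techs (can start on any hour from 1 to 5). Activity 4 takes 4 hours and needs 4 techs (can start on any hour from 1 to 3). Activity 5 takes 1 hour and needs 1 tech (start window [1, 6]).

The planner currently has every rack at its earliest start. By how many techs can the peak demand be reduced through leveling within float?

Early-start peak: h1:16  h2:12  h3:8  h4:4  h5:0  h6:0 ⇒ 16.
Leveled (Activity 1@1, Activity 2@1, Activity 3@4, Activity 4@2, Activity 5@1): h1:8  h2:8  h3:8  h4:8  h5:8  h6:0 ⇒ 8.
Reduction 16 − 8 = 8.

8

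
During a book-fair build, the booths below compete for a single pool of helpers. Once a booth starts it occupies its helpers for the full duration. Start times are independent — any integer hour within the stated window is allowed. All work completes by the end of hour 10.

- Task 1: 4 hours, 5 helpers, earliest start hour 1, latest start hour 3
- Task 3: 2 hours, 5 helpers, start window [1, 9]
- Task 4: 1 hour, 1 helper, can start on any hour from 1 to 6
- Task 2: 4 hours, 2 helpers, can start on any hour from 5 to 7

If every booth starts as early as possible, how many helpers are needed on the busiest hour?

Early-start schedule: Task 1@1, Task 3@1, Task 4@1, Task 2@5.
Load per hour: hour 1: 11, hour 2: 10, hour 3: 5, hour 4: 5, hour 5: 2, hour 6: 2, hour 7: 2, hour 8: 2, hour 9: 0, hour 10: 0.
Peak is 11.

11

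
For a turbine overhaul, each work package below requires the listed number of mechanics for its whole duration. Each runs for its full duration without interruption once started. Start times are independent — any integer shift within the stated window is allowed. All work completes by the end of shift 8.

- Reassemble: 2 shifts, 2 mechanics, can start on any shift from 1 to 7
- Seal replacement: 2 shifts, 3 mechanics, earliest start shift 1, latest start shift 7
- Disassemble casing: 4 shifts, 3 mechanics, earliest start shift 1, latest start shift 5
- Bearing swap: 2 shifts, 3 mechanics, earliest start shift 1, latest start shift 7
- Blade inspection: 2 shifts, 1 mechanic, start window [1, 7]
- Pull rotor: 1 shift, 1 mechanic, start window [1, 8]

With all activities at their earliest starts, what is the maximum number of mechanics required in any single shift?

13

Early-start schedule: Reassemble@1, Seal replacement@1, Disassemble casing@1, Bearing swap@1, Blade inspection@1, Pull rotor@1.
Load per shift: shift 1: 13, shift 2: 12, shift 3: 3, shift 4: 3, shift 5: 0, shift 6: 0, shift 7: 0, shift 8: 0.
Peak is 13.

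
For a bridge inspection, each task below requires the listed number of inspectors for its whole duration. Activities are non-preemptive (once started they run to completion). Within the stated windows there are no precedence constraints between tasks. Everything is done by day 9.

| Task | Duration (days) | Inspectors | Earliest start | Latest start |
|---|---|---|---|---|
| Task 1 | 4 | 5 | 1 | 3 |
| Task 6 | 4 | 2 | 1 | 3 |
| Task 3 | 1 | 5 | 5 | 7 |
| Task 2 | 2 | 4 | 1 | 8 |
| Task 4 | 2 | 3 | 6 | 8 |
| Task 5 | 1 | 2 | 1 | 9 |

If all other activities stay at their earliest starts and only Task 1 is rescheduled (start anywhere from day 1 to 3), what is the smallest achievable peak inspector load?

10

Task 1@1: d1:13  d2:11  d3:7  d4:7  d5:5  d6:3  d7:3  d8:0  d9:0 → peak 13
Task 1@2: d1:8  d2:11  d3:7  d4:7  d5:10  d6:3  d7:3  d8:0  d9:0 → peak 11
Task 1@3: d1:8  d2:6  d3:7  d4:7  d5:10  d6:8  d7:3  d8:0  d9:0 → peak 10
Best is Task 1@3, peak 10.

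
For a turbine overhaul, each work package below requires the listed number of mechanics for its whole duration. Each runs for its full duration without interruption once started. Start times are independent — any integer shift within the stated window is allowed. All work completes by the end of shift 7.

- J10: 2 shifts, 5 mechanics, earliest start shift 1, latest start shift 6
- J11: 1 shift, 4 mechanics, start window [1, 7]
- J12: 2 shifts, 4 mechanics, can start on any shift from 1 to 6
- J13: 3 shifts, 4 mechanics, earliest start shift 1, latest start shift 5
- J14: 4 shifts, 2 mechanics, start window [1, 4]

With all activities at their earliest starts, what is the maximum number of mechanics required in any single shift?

19

Early-start schedule: J10@1, J11@1, J12@1, J13@1, J14@1.
Load per shift: shift 1: 19, shift 2: 15, shift 3: 6, shift 4: 2, shift 5: 0, shift 6: 0, shift 7: 0.
Peak is 19.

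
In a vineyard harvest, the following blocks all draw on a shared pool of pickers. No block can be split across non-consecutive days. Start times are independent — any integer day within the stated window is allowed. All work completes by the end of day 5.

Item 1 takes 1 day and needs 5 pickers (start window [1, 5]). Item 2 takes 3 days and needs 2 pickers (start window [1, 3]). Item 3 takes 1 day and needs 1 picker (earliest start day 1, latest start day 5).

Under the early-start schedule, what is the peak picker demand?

8

Early-start schedule: Item 1@1, Item 2@1, Item 3@1.
Load per day: day 1: 8, day 2: 2, day 3: 2, day 4: 0, day 5: 0.
Peak is 8.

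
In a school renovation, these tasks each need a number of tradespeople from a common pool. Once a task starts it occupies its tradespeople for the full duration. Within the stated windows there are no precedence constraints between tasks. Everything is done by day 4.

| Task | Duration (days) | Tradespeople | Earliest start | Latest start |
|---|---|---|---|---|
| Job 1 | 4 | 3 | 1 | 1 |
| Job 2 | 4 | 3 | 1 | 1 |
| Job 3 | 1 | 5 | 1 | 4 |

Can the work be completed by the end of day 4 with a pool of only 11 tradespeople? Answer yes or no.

yes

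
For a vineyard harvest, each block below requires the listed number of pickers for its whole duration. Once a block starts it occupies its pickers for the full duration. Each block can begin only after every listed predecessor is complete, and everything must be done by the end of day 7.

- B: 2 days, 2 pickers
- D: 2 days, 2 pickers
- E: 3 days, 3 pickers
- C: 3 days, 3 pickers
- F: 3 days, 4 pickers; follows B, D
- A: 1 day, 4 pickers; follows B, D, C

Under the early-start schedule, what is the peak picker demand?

Early-start schedule: B@1, D@1, E@1, C@1, F@3, A@4.
Load per day: day 1: 10, day 2: 10, day 3: 10, day 4: 8, day 5: 4, day 6: 0, day 7: 0.
Peak is 10.

10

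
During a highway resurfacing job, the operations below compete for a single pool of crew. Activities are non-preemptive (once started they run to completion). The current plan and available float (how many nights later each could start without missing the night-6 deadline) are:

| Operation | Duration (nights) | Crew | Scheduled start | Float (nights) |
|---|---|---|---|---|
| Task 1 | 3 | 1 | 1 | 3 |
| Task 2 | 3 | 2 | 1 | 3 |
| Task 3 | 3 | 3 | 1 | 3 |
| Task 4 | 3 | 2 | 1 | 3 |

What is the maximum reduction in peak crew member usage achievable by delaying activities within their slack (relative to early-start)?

Early-start peak: n1:8  n2:8  n3:8  n4:0  n5:0  n6:0 ⇒ 8.
Leveled (Task 1@1, Task 2@4, Task 3@1, Task 4@4): n1:4  n2:4  n3:4  n4:4  n5:4  n6:4 ⇒ 4.
Reduction 8 − 4 = 4.

4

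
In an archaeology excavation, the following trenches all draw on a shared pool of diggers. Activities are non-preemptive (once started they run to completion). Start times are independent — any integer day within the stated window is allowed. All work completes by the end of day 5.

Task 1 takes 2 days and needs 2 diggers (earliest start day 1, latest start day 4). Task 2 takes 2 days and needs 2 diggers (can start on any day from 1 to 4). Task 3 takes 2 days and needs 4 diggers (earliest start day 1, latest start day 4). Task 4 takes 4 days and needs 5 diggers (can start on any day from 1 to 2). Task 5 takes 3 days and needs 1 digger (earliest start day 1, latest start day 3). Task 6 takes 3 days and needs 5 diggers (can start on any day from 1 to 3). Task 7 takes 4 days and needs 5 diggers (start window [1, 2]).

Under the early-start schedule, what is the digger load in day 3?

At early start, day 3 has: Task 4, Task 5, Task 6, Task 7.
Demand: 5 + 1 + 5 + 5 = 16.

16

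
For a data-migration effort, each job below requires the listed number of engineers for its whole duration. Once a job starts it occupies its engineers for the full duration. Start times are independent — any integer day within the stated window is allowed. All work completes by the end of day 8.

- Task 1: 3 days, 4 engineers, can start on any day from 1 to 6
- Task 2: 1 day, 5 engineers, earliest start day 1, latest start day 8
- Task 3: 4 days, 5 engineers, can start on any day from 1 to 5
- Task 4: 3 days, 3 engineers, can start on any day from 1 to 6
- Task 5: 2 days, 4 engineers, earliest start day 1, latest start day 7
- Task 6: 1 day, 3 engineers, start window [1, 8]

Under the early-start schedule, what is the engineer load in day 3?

12

At early start, day 3 has: Task 1, Task 3, Task 4.
Demand: 4 + 5 + 3 = 12.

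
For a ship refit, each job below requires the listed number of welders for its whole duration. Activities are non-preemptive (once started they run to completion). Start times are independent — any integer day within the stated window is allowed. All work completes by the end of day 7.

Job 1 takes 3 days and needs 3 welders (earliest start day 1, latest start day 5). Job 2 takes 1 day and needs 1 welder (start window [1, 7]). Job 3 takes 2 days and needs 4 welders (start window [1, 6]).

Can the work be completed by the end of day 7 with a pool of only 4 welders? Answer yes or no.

Schedule Job 1@1, Job 2@1, Job 3@4: d1:4  d2:3  d3:3  d4:4  d5:4  d6:0  d7:0 — peak 4 ≤ 4.

yes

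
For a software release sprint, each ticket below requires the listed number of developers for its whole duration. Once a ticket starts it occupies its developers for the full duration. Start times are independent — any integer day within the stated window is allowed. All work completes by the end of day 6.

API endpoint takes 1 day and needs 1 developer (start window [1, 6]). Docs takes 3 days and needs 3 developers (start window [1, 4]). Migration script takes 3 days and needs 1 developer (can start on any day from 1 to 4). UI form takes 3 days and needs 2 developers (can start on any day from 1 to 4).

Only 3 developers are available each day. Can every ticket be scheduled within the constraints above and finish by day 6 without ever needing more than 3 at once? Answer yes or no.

Total developer-days = 19; over 6 days the average is 19/6 > 3, so some day must exceed 3.

no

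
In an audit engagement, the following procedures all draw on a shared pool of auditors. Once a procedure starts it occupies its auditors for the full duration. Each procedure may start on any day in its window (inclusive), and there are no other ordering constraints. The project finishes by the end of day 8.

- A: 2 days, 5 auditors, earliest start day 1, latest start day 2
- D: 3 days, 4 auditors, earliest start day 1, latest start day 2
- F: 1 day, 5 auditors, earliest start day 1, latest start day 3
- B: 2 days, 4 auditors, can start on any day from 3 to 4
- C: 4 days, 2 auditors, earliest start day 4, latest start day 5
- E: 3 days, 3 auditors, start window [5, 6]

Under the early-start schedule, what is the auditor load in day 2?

9

At early start, day 2 has: A, D.
Demand: 5 + 4 = 9.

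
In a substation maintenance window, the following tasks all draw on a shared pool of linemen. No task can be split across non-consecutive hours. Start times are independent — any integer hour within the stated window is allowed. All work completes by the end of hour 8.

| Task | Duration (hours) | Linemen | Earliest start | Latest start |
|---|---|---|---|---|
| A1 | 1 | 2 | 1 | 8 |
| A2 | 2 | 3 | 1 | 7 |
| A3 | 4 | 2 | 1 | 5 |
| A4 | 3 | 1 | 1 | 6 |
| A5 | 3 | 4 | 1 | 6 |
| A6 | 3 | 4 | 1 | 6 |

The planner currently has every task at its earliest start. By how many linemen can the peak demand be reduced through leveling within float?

10

Early-start peak: h1:16  h2:14  h3:11  h4:2  h5:0  h6:0  h7:0  h8:0 ⇒ 16.
Leveled (A1@1, A2@1, A3@2, A4@6, A5@3, A6@6): h1:5  h2:5  h3:6  h4:6  h5:6  h6:5  h7:5  h8:5 ⇒ 6.
Reduction 16 − 6 = 10.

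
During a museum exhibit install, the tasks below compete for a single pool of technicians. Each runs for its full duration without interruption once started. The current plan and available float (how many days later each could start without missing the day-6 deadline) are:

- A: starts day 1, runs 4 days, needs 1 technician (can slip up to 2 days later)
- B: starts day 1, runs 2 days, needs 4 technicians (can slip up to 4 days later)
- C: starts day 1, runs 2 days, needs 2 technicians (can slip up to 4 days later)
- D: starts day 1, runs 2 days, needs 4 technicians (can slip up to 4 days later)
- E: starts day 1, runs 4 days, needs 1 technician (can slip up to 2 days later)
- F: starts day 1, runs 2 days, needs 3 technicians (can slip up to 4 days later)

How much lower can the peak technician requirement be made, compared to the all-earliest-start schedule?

Early-start peak: d1:15  d2:15  d3:2  d4:2  d5:0  d6:0 ⇒ 15.
Leveled (A@1, B@1, C@5, D@3, E@1, F@5): d1:6  d2:6  d3:6  d4:6  d5:5  d6:5 ⇒ 6.
Reduction 15 − 6 = 9.

9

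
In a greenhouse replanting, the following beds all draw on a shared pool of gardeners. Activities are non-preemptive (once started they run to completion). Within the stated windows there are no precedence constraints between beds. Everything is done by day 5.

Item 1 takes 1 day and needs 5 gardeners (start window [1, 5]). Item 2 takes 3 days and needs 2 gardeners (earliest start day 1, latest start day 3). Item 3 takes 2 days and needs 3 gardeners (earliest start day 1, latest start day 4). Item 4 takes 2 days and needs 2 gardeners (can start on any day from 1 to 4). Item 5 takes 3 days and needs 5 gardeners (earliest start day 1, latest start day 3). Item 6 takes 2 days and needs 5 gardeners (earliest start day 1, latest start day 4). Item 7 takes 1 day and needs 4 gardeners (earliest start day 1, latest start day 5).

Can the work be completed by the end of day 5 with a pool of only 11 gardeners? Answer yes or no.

yes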